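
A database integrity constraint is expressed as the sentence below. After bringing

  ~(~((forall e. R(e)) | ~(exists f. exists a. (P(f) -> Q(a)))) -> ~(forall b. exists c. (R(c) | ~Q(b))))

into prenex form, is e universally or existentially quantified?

existential

Eliminate → and ↔ using ¬ and ∨.
  ~(~~((forall e. R(e)) | ~(exists f. exists a. (~P(f) | Q(a)))) | ~(forall b. exists c. (R(c) | ~Q(b))))
Push ¬ through the quantifiers and connectives to reach negation normal form:
  (exists e. ~R(e)) & (exists f. exists a. (~P(f) | Q(a))) & (forall b. exists c. (R(c) | ~Q(b)))
Finally move all quantifiers to the prefix:
  exists e. exists f. exists a. forall b. exists c. (~R(e) & (~P(f) | Q(a)) & (R(c) | ~Q(b)))
The quantifier forall e sits under an odd number of negations (counting the antecedent side of each →), so it flips to exists e.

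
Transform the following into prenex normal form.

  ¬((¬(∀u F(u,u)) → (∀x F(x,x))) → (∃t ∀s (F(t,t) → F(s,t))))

∀u ∀x ∀t ∃s ((F(u,u) ∨ F(x,x)) ∧ F(t,t) ∧ ¬F(s,t))

First replace A → B with ¬A ∨ B.
  ¬(¬(¬¬(∀u F(u,u)) ∨ (∀x F(x,x))) ∨ (∃t ∀s (¬F(t,t) ∨ F(s,t))))
Drive negations inward (¬∀x A ≡ ∃x ¬A, ¬∃x A ≡ ∀x ¬A, De Morgan for ∧/∨):
  ((∀u F(u,u)) ∨ (∀x F(x,x))) ∧ (∀t ∃s (F(t,t) ∧ ¬F(s,t)))
Pull the quantifiers to the front (each side's bound variable is not free in the other side):
  ∀u ∀x ∀t ∃s ((F(u,u) ∨ F(x,x)) ∧ F(t,t) ∧ ¬F(s,t))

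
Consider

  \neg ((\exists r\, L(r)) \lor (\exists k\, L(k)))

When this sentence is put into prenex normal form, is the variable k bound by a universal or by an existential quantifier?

universal

Drive negations inward (¬∀x A ≡ ∃x ¬A, ¬∃x A ≡ ∀x ¬A, De Morgan for ∧/∨):
  (\forall r\, \neg L(r)) \land (\forall k\, \neg L(k))
Pull the quantifiers to the front (each side's bound variable is not free in the other side):
  \forall r\, \forall k\, (\neg L(r) \land \neg L(k))
The quantifier \exists k sits under an odd number of negations, so it flips to \forall k.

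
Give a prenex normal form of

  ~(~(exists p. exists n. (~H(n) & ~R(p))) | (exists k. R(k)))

exists p. exists n. forall k. (~H(n) & ~R(p) & ~R(k))

Push ¬ through the quantifiers and connectives to reach negation normal form:
  (exists p. exists n. (~H(n) & ~R(p))) & (forall k. ~R(k))
All bound variables are already distinct, so no renaming is needed.
Extract every quantifier outward, since the variables are now distinct and don't occur free across branches:
  exists p. exists n. forall k. (~H(n) & ~R(p) & ~R(k))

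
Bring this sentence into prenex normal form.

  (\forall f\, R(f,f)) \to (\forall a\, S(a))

\exists f\, \forall a\, (\neg R(f,f) \lor S(a))

First replace A → B with ¬A ∨ B.
  \neg (\forall f\, R(f,f)) \lor (\forall a\, S(a))
Push ¬ through the quantifiers and connectives to reach negation normal form:
  (\exists f\, \neg R(f,f)) \lor (\forall a\, S(a))
Extract every quantifier outward, since the variables are now distinct and don't occur free across branches:
  \exists f\, \forall a\, (\neg R(f,f) \lor S(a))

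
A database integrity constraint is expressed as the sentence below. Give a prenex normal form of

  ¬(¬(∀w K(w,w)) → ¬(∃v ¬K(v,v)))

Rewrite implications/biconditionals: A → B as ¬A ∨ B.
  ¬(¬¬(∀w K(w,w)) ∨ ¬(∃v ¬K(v,v)))
Push ¬ through the quantifiers and connectives to reach negation normal form:
  (∃w ¬K(w,w)) ∧ (∃v ¬K(v,v))
All bound variables are already distinct, so no renaming is needed.
Extract every quantifier outward, since the variables are now distinct and don't occur free across branches:
  ∃w ∃v (¬K(w,w) ∧ ¬K(v,v))

∃w ∃v (¬K(w,w) ∧ ¬K(v,v))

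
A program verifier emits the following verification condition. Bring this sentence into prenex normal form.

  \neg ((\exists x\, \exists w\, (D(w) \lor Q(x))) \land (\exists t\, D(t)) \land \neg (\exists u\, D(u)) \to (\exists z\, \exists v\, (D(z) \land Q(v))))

\exists x\, \exists w\, \exists t\, \forall u\, \forall z\, \forall v\, ((D(w) \lor Q(x)) \land D(t) \land \neg D(u) \land (\neg D(z) \lor \neg Q(v)))

Rewrite implications/biconditionals: A → B as ¬A ∨ B.
  \neg (\neg ((\exists x\, \exists w\, (D(w) \lor Q(x))) \land (\exists t\, D(t)) \land \neg (\exists u\, D(u))) \lor (\exists z\, \exists v\, (D(z) \land Q(v))))
Drive negations inward (¬∀x A ≡ ∃x ¬A, ¬∃x A ≡ ∀x ¬A, De Morgan for ∧/∨):
  (\exists x\, \exists w\, (D(w) \lor Q(x))) \land (\exists t\, D(t)) \land (\forall u\, \neg D(u)) \land (\forall z\, \forall v\, (\neg D(z) \lor \neg Q(v)))
Extract every quantifier outward, since the variables are now distinct and don't occur free across branches:
  \exists x\, \exists w\, \exists t\, \forall u\, \forall z\, \forall v\, ((D(w) \lor Q(x)) \land D(t) \land \neg D(u) \land (\neg D(z) \lor \neg Q(v)))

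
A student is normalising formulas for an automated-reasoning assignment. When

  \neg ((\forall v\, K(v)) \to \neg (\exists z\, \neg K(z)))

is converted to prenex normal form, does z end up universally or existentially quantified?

existential

Eliminate → and ↔ using ¬ and ∨.
  \neg (\neg (\forall v\, K(v)) \lor \neg (\exists z\, \neg K(z)))
Push ¬ through the quantifiers and connectives to reach negation normal form:
  (\forall v\, K(v)) \land (\exists z\, \neg K(z))
All bound variables are already distinct, so no renaming is needed.
Pull the quantifiers to the front (each side's bound variable is not free in the other side):
  \forall v\, \exists z\, (K(v) \land \neg K(z))
The quantifier \exists z sits under an even number of negations (counting the antecedent side of each →), so it remains existential.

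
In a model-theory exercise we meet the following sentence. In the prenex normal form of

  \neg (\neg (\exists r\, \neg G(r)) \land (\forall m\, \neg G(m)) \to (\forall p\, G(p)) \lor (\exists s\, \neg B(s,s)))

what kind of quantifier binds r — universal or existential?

Eliminate → and ↔ using ¬ and ∨.
  \neg (\neg (\neg (\exists r\, \neg G(r)) \land (\forall m\, \neg G(m))) \lor (\forall p\, G(p)) \lor (\exists s\, \neg B(s,s)))
Push ¬ through the quantifiers and connectives to reach negation normal form:
  (\forall r\, G(r)) \land (\forall m\, \neg G(m)) \land (\exists p\, \neg G(p)) \land (\forall s\, B(s,s))
All bound variables are already distinct, so no renaming is needed.
Pull the quantifiers to the front (each side's bound variable is not free in the other side):
  \forall r\, \forall m\, \exists p\, \forall s\, (G(r) \land \neg G(m) \land \neg G(p) \land B(s,s))
The quantifier \exists r sits under an odd number of negations (counting the antecedent side of each →), so it flips to \forall r.

universal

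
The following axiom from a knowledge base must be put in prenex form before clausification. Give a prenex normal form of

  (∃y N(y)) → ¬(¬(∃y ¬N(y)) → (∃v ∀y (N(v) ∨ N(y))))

First replace A → B with ¬A ∨ B.
  ¬(∃y N(y)) ∨ ¬(¬¬(∃y ¬N(y)) ∨ (∃v ∀y (N(v) ∨ N(y))))
Push ¬ through the quantifiers and connectives to reach negation normal form:
  (∀y ¬N(y)) ∨ (∀y N(y)) ∧ (∀v ∃y (¬N(v) ∧ ¬N(y)))
Standardize variables apart so no two quantifiers bind the same name: y↦q, y↦c.
  (∀y ¬N(y)) ∨ (∀q N(q)) ∧ (∀v ∃c (¬N(v) ∧ ¬N(c)))
Finally move all quantifiers to the prefix:
  ∀y ∀q ∀v ∃c (¬N(y) ∨ N(q) ∧ ¬N(v) ∧ ¬N(c))

∀y ∀q ∀v ∃c (¬N(y) ∨ N(q) ∧ ¬N(v) ∧ ¬N(c))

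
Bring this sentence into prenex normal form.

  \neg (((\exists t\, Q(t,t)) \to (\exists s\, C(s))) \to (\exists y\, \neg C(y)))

First replace A → B with ¬A ∨ B.
  \neg (\neg (\neg (\exists t\, Q(t,t)) \lor (\exists s\, C(s))) \lor (\exists y\, \neg C(y)))
Drive negations inward (¬∀x A ≡ ∃x ¬A, ¬∃x A ≡ ∀x ¬A, De Morgan for ∧/∨):
  ((\forall t\, \neg Q(t,t)) \lor (\exists s\, C(s))) \land (\forall y\, C(y))
All bound variables are already distinct, so no renaming is needed.
Extract every quantifier outward, since the variables are now distinct and don't occur free across branches:
  \forall t\, \exists s\, \forall y\, ((\neg Q(t,t) \lor C(s)) \land C(y))

\forall t\, \exists s\, \forall y\, ((\neg Q(t,t) \lor C(s)) \land C(y))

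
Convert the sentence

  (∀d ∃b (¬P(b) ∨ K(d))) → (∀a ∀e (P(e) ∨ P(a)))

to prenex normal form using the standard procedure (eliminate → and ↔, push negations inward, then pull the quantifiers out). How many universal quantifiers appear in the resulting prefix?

3

Rewrite implications/biconditionals: A → B as ¬A ∨ B.
  ¬(∀d ∃b (¬P(b) ∨ K(d))) ∨ (∀a ∀e (P(e) ∨ P(a)))
Push ¬ through the quantifiers and connectives to reach negation normal form:
  (∃d ∀b (P(b) ∧ ¬K(d))) ∨ (∀a ∀e (P(e) ∨ P(a)))
Finally move all quantifiers to the prefix:
  ∃d ∀b ∀a ∀e (P(b) ∧ ¬K(d) ∨ P(e) ∨ P(a))
The prefix is ∃d ∀b ∀a ∀e: 3 universal, 1 existential.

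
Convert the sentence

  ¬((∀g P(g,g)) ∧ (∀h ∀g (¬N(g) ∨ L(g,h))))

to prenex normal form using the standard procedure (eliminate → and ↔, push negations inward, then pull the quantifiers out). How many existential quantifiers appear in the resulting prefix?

3

Move each ¬ inward, flipping quantifiers it crosses:
  (∃g ¬P(g,g)) ∨ (∃h ∃g (N(g) ∧ ¬L(g,h)))
Give each quantifier a distinct variable: g↦q.
  (∃g ¬P(g,g)) ∨ (∃h ∃q (N(q) ∧ ¬L(q,h)))
Extract every quantifier outward, since the variables are now distinct and don't occur free across branches:
  ∃g ∃h ∃q (¬P(g,g) ∨ N(q) ∧ ¬L(q,h))
The prefix is ∃g ∃h ∃q: 0 universal, 3 existential.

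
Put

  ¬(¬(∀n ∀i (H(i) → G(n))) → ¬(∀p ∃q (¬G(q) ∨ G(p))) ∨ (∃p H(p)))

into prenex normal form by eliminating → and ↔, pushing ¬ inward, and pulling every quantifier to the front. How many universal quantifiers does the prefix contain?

2

First replace A → B with ¬A ∨ B.
  ¬(¬¬(∀n ∀i (¬H(i) ∨ G(n))) ∨ ¬(∀p ∃q (¬G(q) ∨ G(p))) ∨ (∃p H(p)))
Drive negations inward (¬∀x A ≡ ∃x ¬A, ¬∃x A ≡ ∀x ¬A, De Morgan for ∧/∨):
  (∃n ∃i (H(i) ∧ ¬G(n))) ∧ (∀p ∃q (¬G(q) ∨ G(p))) ∧ (∀p ¬H(p))
Standardize variables apart so no two quantifiers bind the same name: p↦v.
  (∃n ∃i (H(i) ∧ ¬G(n))) ∧ (∀p ∃q (¬G(q) ∨ G(p))) ∧ (∀v ¬H(v))
Extract every quantifier outward, since the variables are now distinct and don't occur free across branches:
  ∃n ∃i ∀p ∃q ∀v (H(i) ∧ ¬G(n) ∧ (¬G(q) ∨ G(p)) ∧ ¬H(v))
The prefix is ∃n ∃i ∀p ∃q ∀v: 2 universal, 3 existential.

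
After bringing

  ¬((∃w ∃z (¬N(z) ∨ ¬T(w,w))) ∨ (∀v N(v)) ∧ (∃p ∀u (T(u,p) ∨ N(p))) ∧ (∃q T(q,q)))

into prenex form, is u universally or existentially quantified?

Push ¬ through the quantifiers and connectives to reach negation normal form:
  (∀w ∀z (N(z) ∧ T(w,w))) ∧ ((∃v ¬N(v)) ∨ (∀p ∃u (¬T(u,p) ∧ ¬N(p))) ∨ (∀q ¬T(q,q)))
All bound variables are already distinct, so no renaming is needed.
Finally move all quantifiers to the prefix:
  ∀w ∀z ∃v ∀p ∃u ∀q (N(z) ∧ T(w,w) ∧ (¬N(v) ∨ ¬T(u,p) ∧ ¬N(p) ∨ ¬T(q,q)))
The quantifier ∀u sits under an odd number of negations, so it flips to ∃u.

existential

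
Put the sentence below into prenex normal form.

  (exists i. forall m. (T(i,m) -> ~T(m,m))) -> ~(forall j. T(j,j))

Rewrite implications/biconditionals: A → B as ¬A ∨ B.
  ~(exists i. forall m. (~T(i,m) | ~T(m,m))) | ~(forall j. T(j,j))
Drive negations inward (¬∀x A ≡ ∃x ¬A, ¬∃x A ≡ ∀x ¬A, De Morgan for ∧/∨):
  (forall i. exists m. (T(i,m) & T(m,m))) | (exists j. ~T(j,j))
All bound variables are already distinct, so no renaming is needed.
Pull the quantifiers to the front (each side's bound variable is not free in the other side):
  forall i. exists m. exists j. (T(i,m) & T(m,m) | ~T(j,j))

forall i. exists m. exists j. (T(i,m) & T(m,m) | ~T(j,j))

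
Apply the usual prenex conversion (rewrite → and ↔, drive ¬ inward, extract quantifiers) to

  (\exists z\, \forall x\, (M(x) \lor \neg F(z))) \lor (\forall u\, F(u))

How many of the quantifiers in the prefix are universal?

2

All bound variables are already distinct, so no renaming is needed.
Extract every quantifier outward, since the variables are now distinct and don't occur free across branches:
  \exists z\, \forall x\, \forall u\, (M(x) \lor \neg F(z) \lor F(u))
The prefix is \exists z \forall x \forall u: 2 universal, 1 existential.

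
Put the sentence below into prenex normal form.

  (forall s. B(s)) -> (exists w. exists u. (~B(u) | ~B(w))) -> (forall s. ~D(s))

exists s. forall w. forall u. forall c. (~B(s) | B(u) & B(w) | ~D(c))

Rewrite implications/biconditionals: A → B as ¬A ∨ B.
  ~(forall s. B(s)) | ~(exists w. exists u. (~B(u) | ~B(w))) | (forall s. ~D(s))
Move each ¬ inward, flipping quantifiers it crosses:
  (exists s. ~B(s)) | (forall w. forall u. (B(u) & B(w))) | (forall s. ~D(s))
Give each quantifier a distinct variable: s↦c.
  (exists s. ~B(s)) | (forall w. forall u. (B(u) & B(w))) | (forall c. ~D(c))
Extract every quantifier outward, since the variables are now distinct and don't occur free across branches:
  exists s. forall w. forall u. forall c. (~B(s) | B(u) & B(w) | ~D(c))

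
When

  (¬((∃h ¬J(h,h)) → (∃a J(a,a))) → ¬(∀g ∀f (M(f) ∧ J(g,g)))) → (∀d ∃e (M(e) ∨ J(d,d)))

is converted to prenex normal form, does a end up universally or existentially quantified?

universal

Rewrite implications/biconditionals: A → B as ¬A ∨ B.
  ¬(¬¬(¬(∃h ¬J(h,h)) ∨ (∃a J(a,a))) ∨ ¬(∀g ∀f (M(f) ∧ J(g,g)))) ∨ (∀d ∃e (M(e) ∨ J(d,d)))
Drive negations inward (¬∀x A ≡ ∃x ¬A, ¬∃x A ≡ ∀x ¬A, De Morgan for ∧/∨):
  (∃h ¬J(h,h)) ∧ (∀a ¬J(a,a)) ∧ (∀g ∀f (M(f) ∧ J(g,g))) ∨ (∀d ∃e (M(e) ∨ J(d,d)))
All bound variables are already distinct, so no renaming is needed.
Pull the quantifiers to the front (each side's bound variable is not free in the other side):
  ∃h ∀a ∀g ∀f ∀d ∃e (¬J(h,h) ∧ ¬J(a,a) ∧ M(f) ∧ J(g,g) ∨ M(e) ∨ J(d,d))
The quantifier ∃a sits under an odd number of negations (counting the antecedent side of each →), so it flips to ∀a.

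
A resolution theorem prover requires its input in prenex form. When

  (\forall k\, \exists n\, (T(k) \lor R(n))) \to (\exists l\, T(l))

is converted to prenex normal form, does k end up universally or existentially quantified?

existential

Eliminate → and ↔ using ¬ and ∨.
  \neg (\forall k\, \exists n\, (T(k) \lor R(n))) \lor (\exists l\, T(l))
Push ¬ through the quantifiers and connectives to reach negation normal form:
  (\exists k\, \forall n\, (\neg T(k) \land \neg R(n))) \lor (\exists l\, T(l))
All bound variables are already distinct, so no renaming is needed.
Extract every quantifier outward, since the variables are now distinct and don't occur free across branches:
  \exists k\, \forall n\, \exists l\, (\neg T(k) \land \neg R(n) \lor T(l))
The quantifier \forall k sits under an odd number of negations (counting the antecedent side of each →), so it flips to \exists k.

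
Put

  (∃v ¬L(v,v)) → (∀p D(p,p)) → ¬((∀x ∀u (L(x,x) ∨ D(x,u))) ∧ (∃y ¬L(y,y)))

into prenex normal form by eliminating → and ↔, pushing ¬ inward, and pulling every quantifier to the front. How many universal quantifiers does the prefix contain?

2

Eliminate → and ↔ using ¬ and ∨.
  ¬(∃v ¬L(v,v)) ∨ ¬(∀p D(p,p)) ∨ ¬((∀x ∀u (L(x,x) ∨ D(x,u))) ∧ (∃y ¬L(y,y)))
Move each ¬ inward, flipping quantifiers it crosses:
  (∀v L(v,v)) ∨ (∃p ¬D(p,p)) ∨ (∃x ∃u (¬L(x,x) ∧ ¬D(x,u))) ∨ (∀y L(y,y))
Finally move all quantifiers to the prefix:
  ∀v ∃p ∃x ∃u ∀y (L(v,v) ∨ ¬D(p,p) ∨ ¬L(x,x) ∧ ¬D(x,u) ∨ L(y,y))
The prefix is ∀v ∃p ∃x ∃u ∀y: 2 universal, 3 existential.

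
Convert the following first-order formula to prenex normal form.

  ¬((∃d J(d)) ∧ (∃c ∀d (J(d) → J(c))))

∀d ∀c ∃u1 (¬J(d) ∨ J(u1) ∧ ¬J(c))

Rewrite implications/biconditionals: A → B as ¬A ∨ B.
  ¬((∃d J(d)) ∧ (∃c ∀d (¬J(d) ∨ J(c))))
Move each ¬ inward, flipping quantifiers it crosses:
  (∀d ¬J(d)) ∨ (∀c ∃d (J(d) ∧ ¬J(c)))
Rename bound variables to avoid capture: d↦u1.
  (∀d ¬J(d)) ∨ (∀c ∃u1 (J(u1) ∧ ¬J(c)))
Pull the quantifiers to the front (each side's bound variable is not free in the other side):
  ∀d ∀c ∃u1 (¬J(d) ∨ J(u1) ∧ ¬J(c))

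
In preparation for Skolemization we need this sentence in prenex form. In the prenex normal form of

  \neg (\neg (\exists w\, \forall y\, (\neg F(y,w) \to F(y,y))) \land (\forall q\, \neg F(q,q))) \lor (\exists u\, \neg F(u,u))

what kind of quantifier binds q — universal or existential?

existential

First replace A → B with ¬A ∨ B.
  \neg (\neg (\exists w\, \forall y\, (\neg \neg F(y,w) \lor F(y,y))) \land (\forall q\, \neg F(q,q))) \lor (\exists u\, \neg F(u,u))
Drive negations inward (¬∀x A ≡ ∃x ¬A, ¬∃x A ≡ ∀x ¬A, De Morgan for ∧/∨):
  (\exists w\, \forall y\, (F(y,w) \lor F(y,y))) \lor (\exists q\, F(q,q)) \lor (\exists u\, \neg F(u,u))
All bound variables are already distinct, so no renaming is needed.
Finally move all quantifiers to the prefix:
  \exists w\, \forall y\, \exists q\, \exists u\, (F(y,w) \lor F(y,y) \lor F(q,q) \lor \neg F(u,u))
The quantifier \forall q sits under an odd number of negations (counting the antecedent side of each →), so it flips to \exists q.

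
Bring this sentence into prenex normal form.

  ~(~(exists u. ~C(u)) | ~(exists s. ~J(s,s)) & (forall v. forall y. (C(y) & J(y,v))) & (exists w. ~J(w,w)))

Move each ¬ inward, flipping quantifiers it crosses:
  (exists u. ~C(u)) & ((exists s. ~J(s,s)) | (exists v. exists y. (~C(y) | ~J(y,v))) | (forall w. J(w,w)))
All bound variables are already distinct, so no renaming is needed.
Finally move all quantifiers to the prefix:
  exists u. exists s. exists v. exists y. forall w. (~C(u) & (~J(s,s) | ~C(y) | ~J(y,v) | J(w,w)))

exists u. exists s. exists v. exists y. forall w. (~C(u) & (~J(s,s) | ~C(y) | ~J(y,v) | J(w,w)))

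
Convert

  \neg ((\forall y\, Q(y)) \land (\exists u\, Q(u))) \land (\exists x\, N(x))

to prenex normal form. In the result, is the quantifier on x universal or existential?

Move each ¬ inward, flipping quantifiers it crosses:
  ((\exists y\, \neg Q(y)) \lor (\forall u\, \neg Q(u))) \land (\exists x\, N(x))
All bound variables are already distinct, so no renaming is needed.
Pull the quantifiers to the front (each side's bound variable is not free in the other side):
  \exists y\, \forall u\, \exists x\, ((\neg Q(y) \lor \neg Q(u)) \land N(x))
The quantifier \exists x sits under an even number of negations, so it remains existential.

existential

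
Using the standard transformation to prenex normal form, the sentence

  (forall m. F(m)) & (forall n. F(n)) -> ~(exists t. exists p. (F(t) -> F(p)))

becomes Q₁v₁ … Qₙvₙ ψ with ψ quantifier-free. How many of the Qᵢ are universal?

2

Rewrite implications/biconditionals: A → B as ¬A ∨ B.
  ~((forall m. F(m)) & (forall n. F(n))) | ~(exists t. exists p. (~F(t) | F(p)))
Move each ¬ inward, flipping quantifiers it crosses:
  (exists m. ~F(m)) | (exists n. ~F(n)) | (forall t. forall p. (F(t) & ~F(p)))
All bound variables are already distinct, so no renaming is needed.
Pull the quantifiers to the front (each side's bound variable is not free in the other side):
  exists m. exists n. forall t. forall p. (~F(m) | ~F(n) | F(t) & ~F(p))
The prefix is exists m exists n forall t forall p: 2 universal, 2 existential.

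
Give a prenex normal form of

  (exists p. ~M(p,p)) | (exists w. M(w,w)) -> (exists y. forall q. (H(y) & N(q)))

Eliminate → and ↔ using ¬ and ∨.
  ~((exists p. ~M(p,p)) | (exists w. M(w,w))) | (exists y. forall q. (H(y) & N(q)))
Push ¬ through the quantifiers and connectives to reach negation normal form:
  (forall p. M(p,p)) & (forall w. ~M(w,w)) | (exists y. forall q. (H(y) & N(q)))
All bound variables are already distinct, so no renaming is needed.
Extract every quantifier outward, since the variables are now distinct and don't occur free across branches:
  forall p. forall w. exists y. forall q. (M(p,p) & ~M(w,w) | H(y) & N(q))

forall p. forall w. exists y. forall q. (M(p,p) & ~M(w,w) | H(y) & N(q))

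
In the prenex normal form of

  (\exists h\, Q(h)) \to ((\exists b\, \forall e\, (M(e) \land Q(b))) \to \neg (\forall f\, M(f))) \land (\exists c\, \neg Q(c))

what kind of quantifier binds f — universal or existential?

First replace A → B with ¬A ∨ B.
  \neg (\exists h\, Q(h)) \lor (\neg (\exists b\, \forall e\, (M(e) \land Q(b))) \lor \neg (\forall f\, M(f))) \land (\exists c\, \neg Q(c))
Move each ¬ inward, flipping quantifiers it crosses:
  (\forall h\, \neg Q(h)) \lor ((\forall b\, \exists e\, (\neg M(e) \lor \neg Q(b))) \lor (\exists f\, \neg M(f))) \land (\exists c\, \neg Q(c))
All bound variables are already distinct, so no renaming is needed.
Finally move all quantifiers to the prefix:
  \forall h\, \forall b\, \exists e\, \exists f\, \exists c\, (\neg Q(h) \lor (\neg M(e) \lor \neg Q(b) \lor \neg M(f)) \land \neg Q(c))
The quantifier \forall f sits under an odd number of negations (counting the antecedent side of each →), so it flips to \exists f.

existential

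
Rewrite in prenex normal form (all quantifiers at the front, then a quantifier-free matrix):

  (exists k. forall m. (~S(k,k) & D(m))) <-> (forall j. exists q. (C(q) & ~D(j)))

forall k. exists m. forall j. exists q. exists c. forall w1. exists w. forall v. ((S(k,k) | ~D(m) | C(q) & ~D(j)) & (~C(w1) | D(c) | ~S(w,w) & D(v)))

Eliminate → and ↔ using ¬ and ∨; A ↔ B as (¬A ∨ B) ∧ (¬B ∨ A).
  (~(exists k. forall m. (~S(k,k) & D(m))) | (forall j. exists q. (C(q) & ~D(j)))) & (~(forall j. exists q. (C(q) & ~D(j))) | (exists k. forall m. (~S(k,k) & D(m))))
Push ¬ through the quantifiers and connectives to reach negation normal form:
  ((forall k. exists m. (S(k,k) | ~D(m))) | (forall j. exists q. (C(q) & ~D(j)))) & ((exists j. forall q. (~C(q) | D(j))) | (exists k. forall m. (~S(k,k) & D(m))))
Give each quantifier a distinct variable: j↦c, q↦w1, k↦w, m↦v.
  ((forall k. exists m. (S(k,k) | ~D(m))) | (forall j. exists q. (C(q) & ~D(j)))) & ((exists c. forall w1. (~C(w1) | D(c))) | (exists w. forall v. (~S(w,w) & D(v))))
Extract every quantifier outward, since the variables are now distinct and don't occur free across branches:
  forall k. exists m. forall j. exists q. exists c. forall w1. exists w. forall v. ((S(k,k) | ~D(m) | C(q) & ~D(j)) & (~C(w1) | D(c) | ~S(w,w) & D(v)))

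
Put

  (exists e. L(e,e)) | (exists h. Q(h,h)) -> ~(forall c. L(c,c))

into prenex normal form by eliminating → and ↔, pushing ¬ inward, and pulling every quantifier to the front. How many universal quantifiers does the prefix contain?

First replace A → B with ¬A ∨ B.
  ~((exists e. L(e,e)) | (exists h. Q(h,h))) | ~(forall c. L(c,c))
Push ¬ through the quantifiers and connectives to reach negation normal form:
  (forall e. ~L(e,e)) & (forall h. ~Q(h,h)) | (exists c. ~L(c,c))
All bound variables are already distinct, so no renaming is needed.
Extract every quantifier outward, since the variables are now distinct and don't occur free across branches:
  forall e. forall h. exists c. (~L(e,e) & ~Q(h,h) | ~L(c,c))
The prefix is forall e forall h exists c: 2 universal, 1 existential.

2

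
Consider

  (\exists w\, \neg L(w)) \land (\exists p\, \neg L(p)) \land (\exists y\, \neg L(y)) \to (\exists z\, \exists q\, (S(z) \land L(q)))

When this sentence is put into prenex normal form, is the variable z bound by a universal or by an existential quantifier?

First replace A → B with ¬A ∨ B.
  \neg ((\exists w\, \neg L(w)) \land (\exists p\, \neg L(p)) \land (\exists y\, \neg L(y))) \lor (\exists z\, \exists q\, (S(z) \land L(q)))
Push ¬ through the quantifiers and connectives to reach negation normal form:
  (\forall w\, L(w)) \lor (\forall p\, L(p)) \lor (\forall y\, L(y)) \lor (\exists z\, \exists q\, (S(z) \land L(q)))
All bound variables are already distinct, so no renaming is needed.
Pull the quantifiers to the front (each side's bound variable is not free in the other side):
  \forall w\, \forall p\, \forall y\, \exists z\, \exists q\, (L(w) \lor L(p) \lor L(y) \lor S(z) \land L(q))
The quantifier \exists z sits under an even number of negations (counting the antecedent side of each →), so it remains existential.

existential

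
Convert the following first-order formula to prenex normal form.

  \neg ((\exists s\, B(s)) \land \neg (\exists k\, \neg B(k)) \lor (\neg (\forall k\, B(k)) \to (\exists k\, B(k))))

Rewrite implications/biconditionals: A → B as ¬A ∨ B.
  \neg ((\exists s\, B(s)) \land \neg (\exists k\, \neg B(k)) \lor \neg \neg (\forall k\, B(k)) \lor (\exists k\, B(k)))
Drive negations inward (¬∀x A ≡ ∃x ¬A, ¬∃x A ≡ ∀x ¬A, De Morgan for ∧/∨):
  ((\forall s\, \neg B(s)) \lor (\exists k\, \neg B(k))) \land (\exists k\, \neg B(k)) \land (\forall k\, \neg B(k))
Standardize variables apart so no two quantifiers bind the same name: k↦u, k↦t.
  ((\forall s\, \neg B(s)) \lor (\exists k\, \neg B(k))) \land (\exists u\, \neg B(u)) \land (\forall t\, \neg B(t))
Pull the quantifiers to the front (each side's bound variable is not free in the other side):
  \forall s\, \exists k\, \exists u\, \forall t\, ((\neg B(s) \lor \neg B(k)) \land \neg B(u) \land \neg B(t))

\forall s\, \exists k\, \exists u\, \forall t\, ((\neg B(s) \lor \neg B(k)) \land \neg B(u) \land \neg B(t))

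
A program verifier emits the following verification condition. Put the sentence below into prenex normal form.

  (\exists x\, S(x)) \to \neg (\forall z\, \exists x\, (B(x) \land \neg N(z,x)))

First replace A → B with ¬A ∨ B.
  \neg (\exists x\, S(x)) \lor \neg (\forall z\, \exists x\, (B(x) \land \neg N(z,x)))
Drive negations inward (¬∀x A ≡ ∃x ¬A, ¬∃x A ≡ ∀x ¬A, De Morgan for ∧/∨):
  (\forall x\, \neg S(x)) \lor (\exists z\, \forall x\, (\neg B(x) \lor N(z,x)))
Give each quantifier a distinct variable: x↦w.
  (\forall x\, \neg S(x)) \lor (\exists z\, \forall w\, (\neg B(w) \lor N(z,w)))
Extract every quantifier outward, since the variables are now distinct and don't occur free across branches:
  \forall x\, \exists z\, \forall w\, (\neg S(x) \lor \neg B(w) \lor N(z,w))

\forall x\, \exists z\, \forall w\, (\neg S(x) \lor \neg B(w) \lor N(z,w))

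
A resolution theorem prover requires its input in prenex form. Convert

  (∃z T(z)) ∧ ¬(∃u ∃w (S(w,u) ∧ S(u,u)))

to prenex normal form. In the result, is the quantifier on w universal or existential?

universal

Move each ¬ inward, flipping quantifiers it crosses:
  (∃z T(z)) ∧ (∀u ∀w (¬S(w,u) ∨ ¬S(u,u)))
Pull the quantifiers to the front (each side's bound variable is not free in the other side):
  ∃z ∀u ∀w (T(z) ∧ (¬S(w,u) ∨ ¬S(u,u)))
The quantifier ∃w sits under an odd number of negations, so it flips to ∀w.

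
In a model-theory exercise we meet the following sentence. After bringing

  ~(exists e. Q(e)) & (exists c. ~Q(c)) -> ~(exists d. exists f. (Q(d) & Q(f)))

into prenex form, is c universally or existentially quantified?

Rewrite implications/biconditionals: A → B as ¬A ∨ B.
  ~(~(exists e. Q(e)) & (exists c. ~Q(c))) | ~(exists d. exists f. (Q(d) & Q(f)))
Drive negations inward (¬∀x A ≡ ∃x ¬A, ¬∃x A ≡ ∀x ¬A, De Morgan for ∧/∨):
  (exists e. Q(e)) | (forall c. Q(c)) | (forall d. forall f. (~Q(d) | ~Q(f)))
All bound variables are already distinct, so no renaming is needed.
Extract every quantifier outward, since the variables are now distinct and don't occur free across branches:
  exists e. forall c. forall d. forall f. (Q(e) | Q(c) | ~Q(d) | ~Q(f))
The quantifier exists c sits under an odd number of negations (counting the antecedent side of each →), so it flips to forall c.

universal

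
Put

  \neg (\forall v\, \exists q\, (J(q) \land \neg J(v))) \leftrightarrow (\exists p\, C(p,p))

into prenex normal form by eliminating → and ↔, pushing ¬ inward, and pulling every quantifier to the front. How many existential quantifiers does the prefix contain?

First replace A → B with ¬A ∨ B; A ↔ B as (¬A ∨ B) ∧ (¬B ∨ A).
  (\neg \neg (\forall v\, \exists q\, (J(q) \land \neg J(v))) \lor (\exists p\, C(p,p))) \land (\neg (\exists p\, C(p,p)) \lor \neg (\forall v\, \exists q\, (J(q) \land \neg J(v))))
Push ¬ through the quantifiers and connectives to reach negation normal form:
  ((\forall v\, \exists q\, (J(q) \land \neg J(v))) \lor (\exists p\, C(p,p))) \land ((\forall p\, \neg C(p,p)) \lor (\exists v\, \forall q\, (\neg J(q) \lor J(v))))
Give each quantifier a distinct variable: p↦a, v↦b, q↦w1.
  ((\forall v\, \exists q\, (J(q) \land \neg J(v))) \lor (\exists p\, C(p,p))) \land ((\forall a\, \neg C(a,a)) \lor (\exists b\, \forall w1\, (\neg J(w1) \lor J(b))))
Finally move all quantifiers to the prefix:
  \forall v\, \exists q\, \exists p\, \forall a\, \exists b\, \forall w1\, ((J(q) \land \neg J(v) \lor C(p,p)) \land (\neg C(a,a) \lor \neg J(w1) \lor J(b)))
The prefix is \forall v \exists q \exists p \forall a \exists b \forall w1: 3 universal, 3 existential.

3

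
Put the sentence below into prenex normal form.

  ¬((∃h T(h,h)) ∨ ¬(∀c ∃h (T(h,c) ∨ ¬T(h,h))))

∀h ∀c ∃w1 (¬T(h,h) ∧ (T(w1,c) ∨ ¬T(w1,w1)))

Push ¬ through the quantifiers and connectives to reach negation normal form:
  (∀h ¬T(h,h)) ∧ (∀c ∃h (T(h,c) ∨ ¬T(h,h)))
Standardize variables apart so no two quantifiers bind the same name: h↦w1.
  (∀h ¬T(h,h)) ∧ (∀c ∃w1 (T(w1,c) ∨ ¬T(w1,w1)))
Finally move all quantifiers to the prefix:
  ∀h ∀c ∃w1 (¬T(h,h) ∧ (T(w1,c) ∨ ¬T(w1,w1)))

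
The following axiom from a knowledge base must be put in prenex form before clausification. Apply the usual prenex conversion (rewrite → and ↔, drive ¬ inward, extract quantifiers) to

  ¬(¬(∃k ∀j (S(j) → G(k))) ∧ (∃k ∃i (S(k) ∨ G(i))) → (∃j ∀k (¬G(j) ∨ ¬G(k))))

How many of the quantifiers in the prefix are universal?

2

First replace A → B with ¬A ∨ B.
  ¬(¬(¬(∃k ∀j (¬S(j) ∨ G(k))) ∧ (∃k ∃i (S(k) ∨ G(i)))) ∨ (∃j ∀k (¬G(j) ∨ ¬G(k))))
Push ¬ through the quantifiers and connectives to reach negation normal form:
  (∀k ∃j (S(j) ∧ ¬G(k))) ∧ (∃k ∃i (S(k) ∨ G(i))) ∧ (∀j ∃k (G(j) ∧ G(k)))
Give each quantifier a distinct variable: k↦c, j↦w1, k↦y1.
  (∀k ∃j (S(j) ∧ ¬G(k))) ∧ (∃c ∃i (S(c) ∨ G(i))) ∧ (∀w1 ∃y1 (G(w1) ∧ G(y1)))
Pull the quantifiers to the front (each side's bound variable is not free in the other side):
  ∀k ∃j ∃c ∃i ∀w1 ∃y1 (S(j) ∧ ¬G(k) ∧ (S(c) ∨ G(i)) ∧ G(w1) ∧ G(y1))
The prefix is ∀k ∃j ∃c ∃i ∀w1 ∃y1: 2 universal, 4 existential.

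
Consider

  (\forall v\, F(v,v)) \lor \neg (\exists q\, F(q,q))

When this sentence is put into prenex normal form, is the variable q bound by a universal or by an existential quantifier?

Push ¬ through the quantifiers and connectives to reach negation normal form:
  (\forall v\, F(v,v)) \lor (\forall q\, \neg F(q,q))
Extract every quantifier outward, since the variables are now distinct and don't occur free across branches:
  \forall v\, \forall q\, (F(v,v) \lor \neg F(q,q))
The quantifier \exists q sits under an odd number of negations, so it flips to \forall q.

universal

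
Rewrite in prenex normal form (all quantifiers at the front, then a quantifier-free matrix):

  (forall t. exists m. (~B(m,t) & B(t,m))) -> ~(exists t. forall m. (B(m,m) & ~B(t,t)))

Eliminate → and ↔ using ¬ and ∨.
  ~(forall t. exists m. (~B(m,t) & B(t,m))) | ~(exists t. forall m. (B(m,m) & ~B(t,t)))
Push ¬ through the quantifiers and connectives to reach negation normal form:
  (exists t. forall m. (B(m,t) | ~B(t,m))) | (forall t. exists m. (~B(m,m) | B(t,t)))
Rename bound variables to avoid capture: t↦v1, m↦p.
  (exists t. forall m. (B(m,t) | ~B(t,m))) | (forall v1. exists p. (~B(p,p) | B(v1,v1)))
Pull the quantifiers to the front (each side's bound variable is not free in the other side):
  exists t. forall m. forall v1. exists p. (B(m,t) | ~B(t,m) | ~B(p,p) | B(v1,v1))

exists t. forall m. forall v1. exists p. (B(m,t) | ~B(t,m) | ~B(p,p) | B(v1,v1))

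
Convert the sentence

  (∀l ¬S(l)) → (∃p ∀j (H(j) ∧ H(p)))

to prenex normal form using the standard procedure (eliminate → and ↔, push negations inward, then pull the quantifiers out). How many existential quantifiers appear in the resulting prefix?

2

Eliminate → and ↔ using ¬ and ∨.
  ¬(∀l ¬S(l)) ∨ (∃p ∀j (H(j) ∧ H(p)))
Push ¬ through the quantifiers and connectives to reach negation normal form:
  (∃l S(l)) ∨ (∃p ∀j (H(j) ∧ H(p)))
Pull the quantifiers to the front (each side's bound variable is not free in the other side):
  ∃l ∃p ∀j (S(l) ∨ H(j) ∧ H(p))
The prefix is ∃l ∃p ∀j: 1 universal, 2 existential.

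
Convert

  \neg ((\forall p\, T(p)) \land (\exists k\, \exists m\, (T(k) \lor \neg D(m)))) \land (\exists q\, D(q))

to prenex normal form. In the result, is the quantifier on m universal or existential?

universal

Push ¬ through the quantifiers and connectives to reach negation normal form:
  ((\exists p\, \neg T(p)) \lor (\forall k\, \forall m\, (\neg T(k) \land D(m)))) \land (\exists q\, D(q))
All bound variables are already distinct, so no renaming is needed.
Pull the quantifiers to the front (each side's bound variable is not free in the other side):
  \exists p\, \forall k\, \forall m\, \exists q\, ((\neg T(p) \lor \neg T(k) \land D(m)) \land D(q))
The quantifier \exists m sits under an odd number of negations, so it flips to \forall m.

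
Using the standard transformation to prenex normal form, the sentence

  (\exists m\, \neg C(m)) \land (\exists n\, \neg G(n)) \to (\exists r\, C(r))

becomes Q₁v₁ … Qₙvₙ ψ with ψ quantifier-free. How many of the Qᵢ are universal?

2

Eliminate → and ↔ using ¬ and ∨.
  \neg ((\exists m\, \neg C(m)) \land (\exists n\, \neg G(n))) \lor (\exists r\, C(r))
Drive negations inward (¬∀x A ≡ ∃x ¬A, ¬∃x A ≡ ∀x ¬A, De Morgan for ∧/∨):
  (\forall m\, C(m)) \lor (\forall n\, G(n)) \lor (\exists r\, C(r))
All bound variables are already distinct, so no renaming is needed.
Extract every quantifier outward, since the variables are now distinct and don't occur free across branches:
  \forall m\, \forall n\, \exists r\, (C(m) \lor G(n) \lor C(r))
The prefix is \forall m \forall n \exists r: 2 universal, 1 existential.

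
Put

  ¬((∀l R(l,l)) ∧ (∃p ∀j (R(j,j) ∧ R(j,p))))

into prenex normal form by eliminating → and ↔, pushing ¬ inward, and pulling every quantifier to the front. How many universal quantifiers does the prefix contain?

Push ¬ through the quantifiers and connectives to reach negation normal form:
  (∃l ¬R(l,l)) ∨ (∀p ∃j (¬R(j,j) ∨ ¬R(j,p)))
All bound variables are already distinct, so no renaming is needed.
Pull the quantifiers to the front (each side's bound variable is not free in the other side):
  ∃l ∀p ∃j (¬R(l,l) ∨ ¬R(j,j) ∨ ¬R(j,p))
The prefix is ∃l ∀p ∃j: 1 universal, 2 existential.

1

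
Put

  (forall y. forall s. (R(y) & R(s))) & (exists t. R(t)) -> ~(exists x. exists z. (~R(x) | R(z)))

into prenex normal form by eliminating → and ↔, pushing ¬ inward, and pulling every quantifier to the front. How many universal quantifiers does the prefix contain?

Eliminate → and ↔ using ¬ and ∨.
  ~((forall y. forall s. (R(y) & R(s))) & (exists t. R(t))) | ~(exists x. exists z. (~R(x) | R(z)))
Push ¬ through the quantifiers and connectives to reach negation normal form:
  (exists y. exists s. (~R(y) | ~R(s))) | (forall t. ~R(t)) | (forall x. forall z. (R(x) & ~R(z)))
All bound variables are already distinct, so no renaming is needed.
Finally move all quantifiers to the prefix:
  exists y. exists s. forall t. forall x. forall z. (~R(y) | ~R(s) | ~R(t) | R(x) & ~R(z))
The prefix is exists y exists s forall t forall x forall z: 3 universal, 2 existential.

3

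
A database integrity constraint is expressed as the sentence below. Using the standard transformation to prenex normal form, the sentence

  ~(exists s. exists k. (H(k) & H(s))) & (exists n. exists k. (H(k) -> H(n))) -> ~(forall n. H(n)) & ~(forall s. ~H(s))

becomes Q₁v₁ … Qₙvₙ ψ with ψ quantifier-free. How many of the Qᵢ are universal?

2

First replace A → B with ¬A ∨ B.
  ~(~(exists s. exists k. (H(k) & H(s))) & (exists n. exists k. (~H(k) | H(n)))) | ~(forall n. H(n)) & ~(forall s. ~H(s))
Move each ¬ inward, flipping quantifiers it crosses:
  (exists s. exists k. (H(k) & H(s))) | (forall n. forall k. (H(k) & ~H(n))) | (exists n. ~H(n)) & (exists s. H(s))
Give each quantifier a distinct variable: k↦x1, n↦v1, s↦c.
  (exists s. exists k. (H(k) & H(s))) | (forall n. forall x1. (H(x1) & ~H(n))) | (exists v1. ~H(v1)) & (exists c. H(c))
Pull the quantifiers to the front (each side's bound variable is not free in the other side):
  exists s. exists k. forall n. forall x1. exists v1. exists c. (H(k) & H(s) | H(x1) & ~H(n) | ~H(v1) & H(c))
The prefix is exists s exists k forall n forall x1 exists v1 exists c: 2 universal, 4 existential.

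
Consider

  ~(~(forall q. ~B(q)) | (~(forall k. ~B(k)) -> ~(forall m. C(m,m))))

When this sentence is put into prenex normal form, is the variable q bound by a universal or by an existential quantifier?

Eliminate → and ↔ using ¬ and ∨.
  ~(~(forall q. ~B(q)) | ~~(forall k. ~B(k)) | ~(forall m. C(m,m)))
Push ¬ through the quantifiers and connectives to reach negation normal form:
  (forall q. ~B(q)) & (exists k. B(k)) & (forall m. C(m,m))
Finally move all quantifiers to the prefix:
  forall q. exists k. forall m. (~B(q) & B(k) & C(m,m))
The quantifier forall q sits under an even number of negations (counting the antecedent side of each →), so it remains universal.

universal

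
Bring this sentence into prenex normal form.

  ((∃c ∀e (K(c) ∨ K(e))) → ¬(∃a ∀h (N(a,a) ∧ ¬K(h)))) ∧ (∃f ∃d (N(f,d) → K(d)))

∀c ∃e ∀a ∃h ∃f ∃d ((¬K(c) ∧ ¬K(e) ∨ ¬N(a,a) ∨ K(h)) ∧ (¬N(f,d) ∨ K(d)))

Rewrite implications/biconditionals: A → B as ¬A ∨ B.
  (¬(∃c ∀e (K(c) ∨ K(e))) ∨ ¬(∃a ∀h (N(a,a) ∧ ¬K(h)))) ∧ (∃f ∃d (¬N(f,d) ∨ K(d)))
Move each ¬ inward, flipping quantifiers it crosses:
  ((∀c ∃e (¬K(c) ∧ ¬K(e))) ∨ (∀a ∃h (¬N(a,a) ∨ K(h)))) ∧ (∃f ∃d (¬N(f,d) ∨ K(d)))
All bound variables are already distinct, so no renaming is needed.
Finally move all quantifiers to the prefix:
  ∀c ∃e ∀a ∃h ∃f ∃d ((¬K(c) ∧ ¬K(e) ∨ ¬N(a,a) ∨ K(h)) ∧ (¬N(f,d) ∨ K(d)))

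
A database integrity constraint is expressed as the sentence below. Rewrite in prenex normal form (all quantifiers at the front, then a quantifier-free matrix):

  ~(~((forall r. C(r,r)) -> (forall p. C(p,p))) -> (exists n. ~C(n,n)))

forall r. exists p. forall n. (C(r,r) & ~C(p,p) & C(n,n))

Rewrite implications/biconditionals: A → B as ¬A ∨ B.
  ~(~~(~(forall r. C(r,r)) | (forall p. C(p,p))) | (exists n. ~C(n,n)))
Move each ¬ inward, flipping quantifiers it crosses:
  (forall r. C(r,r)) & (exists p. ~C(p,p)) & (forall n. C(n,n))
Extract every quantifier outward, since the variables are now distinct and don't occur free across branches:
  forall r. exists p. forall n. (C(r,r) & ~C(p,p) & C(n,n))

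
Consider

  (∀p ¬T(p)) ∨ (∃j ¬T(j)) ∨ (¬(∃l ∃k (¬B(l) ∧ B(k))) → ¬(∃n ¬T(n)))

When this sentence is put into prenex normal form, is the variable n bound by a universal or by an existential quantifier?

Eliminate → and ↔ using ¬ and ∨.
  (∀p ¬T(p)) ∨ (∃j ¬T(j)) ∨ ¬¬(∃l ∃k (¬B(l) ∧ B(k))) ∨ ¬(∃n ¬T(n))
Drive negations inward (¬∀x A ≡ ∃x ¬A, ¬∃x A ≡ ∀x ¬A, De Morgan for ∧/∨):
  (∀p ¬T(p)) ∨ (∃j ¬T(j)) ∨ (∃l ∃k (¬B(l) ∧ B(k))) ∨ (∀n T(n))
Pull the quantifiers to the front (each side's bound variable is not free in the other side):
  ∀p ∃j ∃l ∃k ∀n (¬T(p) ∨ ¬T(j) ∨ ¬B(l) ∧ B(k) ∨ T(n))
The quantifier ∃n sits under an odd number of negations (counting the antecedent side of each →), so it flips to ∀n.

universal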